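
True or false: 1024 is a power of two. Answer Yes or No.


0b10000000000. Only one bit set => Yes

Yes


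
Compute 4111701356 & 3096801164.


0b11110101000100111001010101101100 & 0b10111000100101010110111110001100 = 0b10110000000100010000010100001100 = 2953905420

2953905420


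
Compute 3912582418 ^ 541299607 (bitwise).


0b11101001001101010100010100010010 ^ 0b100000010000111001001110010111 = 0b11001001011101101101011010000101 = 3380008581

3380008581


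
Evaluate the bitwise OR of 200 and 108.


0b11001000 | 0b1101100 = 0b11101100 = 236

236


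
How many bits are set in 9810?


0b10011001010010 has 6 set bits

6


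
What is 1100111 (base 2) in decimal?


1100111 in decimal = 103

103


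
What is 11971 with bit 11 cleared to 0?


11971 & ~(1 << 11) = 9923

9923


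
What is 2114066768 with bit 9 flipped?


2114066768 ^ (1 << 9) = 2114066768 ^ 512 = 2114067280

2114067280


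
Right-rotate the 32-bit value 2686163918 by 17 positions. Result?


Rotate 0b10100000000110111001101111001110 right by 17 (32-bit) = 0b11001101111001110101000000001101 = 3454488589

3454488589


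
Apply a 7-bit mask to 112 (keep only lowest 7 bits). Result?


112 & 127 = 112

112


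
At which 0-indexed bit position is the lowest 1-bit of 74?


0b1001010. Lowest set bit at position 1

1


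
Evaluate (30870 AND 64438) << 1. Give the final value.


Step 1: 30870 & 64438 = 30870
Step 2: 30870 << 1 = 61740

61740


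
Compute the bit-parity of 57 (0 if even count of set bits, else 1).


0b111001 has 4 ones => parity 0

0


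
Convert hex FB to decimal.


FB hex = 251 decimal

251


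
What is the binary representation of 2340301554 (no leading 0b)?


2340301554 = 10001011011111100010101011110010 in binary

10001011011111100010101011110010


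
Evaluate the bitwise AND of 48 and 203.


0b110000 & 0b11001011 = 0b0 = 0

0


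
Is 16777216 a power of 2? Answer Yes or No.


0b1000000000000000000000000. Only one bit set => Yes

Yes


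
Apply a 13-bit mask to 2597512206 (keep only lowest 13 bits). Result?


2597512206 & 8191 = 1038

1038


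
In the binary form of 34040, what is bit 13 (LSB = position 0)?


0b1000010011111000, position 13 = 0

0


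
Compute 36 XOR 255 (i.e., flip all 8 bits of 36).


36 ^ 255 = 219

219


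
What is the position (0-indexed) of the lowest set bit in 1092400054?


0b1000001000111001011001110110110. Lowest set bit at position 1

1


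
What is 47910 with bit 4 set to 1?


47910 | (1 << 4) = 47910 | 16 = 47926

47926


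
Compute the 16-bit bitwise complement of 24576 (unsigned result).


~0b110000000000000 = 0b1001111111111111 = 40959 (16-bit unsigned)

40959


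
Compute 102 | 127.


0b1100110 | 0b1111111 = 0b1111111 = 127

127


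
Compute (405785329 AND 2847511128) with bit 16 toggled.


Step 1: 405785329 & 2847511128 = 136938064
Step 2: 136938064 ^ (1 << 16) = 136938064 ^ 65536 = 136872528

136872528


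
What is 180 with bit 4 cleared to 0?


180 & ~(1 << 4) = 164

164


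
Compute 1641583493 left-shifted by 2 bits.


0b1100001110110001001001110000101 << 2 = 0b110000111011000100100111000010100 = 6566333972

6566333972


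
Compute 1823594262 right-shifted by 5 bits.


0b1101100101100011101011100010110 >> 5 = 0b11011001011000111010111000 = 56987320

56987320


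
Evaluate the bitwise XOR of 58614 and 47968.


0b1110010011110110 ^ 0b1011101101100000 = 0b101111110010110 = 24470

24470


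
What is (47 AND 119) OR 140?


Step 1: 47 & 119 = 39
Step 2: 39 | 140 = 175

175


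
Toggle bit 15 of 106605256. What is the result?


106605256 ^ (1 << 15) = 106605256 ^ 32768 = 106572488

106572488


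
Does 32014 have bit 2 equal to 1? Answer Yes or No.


0b111110100001110, bit 2 = 1. Yes

Yes


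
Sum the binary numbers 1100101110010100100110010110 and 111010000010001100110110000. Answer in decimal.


1100101110010100100110010110 + 111010000010001100110110000 = 10011111110100110001101000110 = 335176518

335176518


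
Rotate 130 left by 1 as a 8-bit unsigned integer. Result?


Rotate 0b10000010 left by 1 (8-bit) = 0b101 = 5

5


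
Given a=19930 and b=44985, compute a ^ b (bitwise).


19930 ^ 44985 = 57955

57955


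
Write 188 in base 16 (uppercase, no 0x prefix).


188 = BC hex

BC


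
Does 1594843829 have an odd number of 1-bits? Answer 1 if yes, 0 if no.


0b1011111000011110110001010110101 has 18 ones => parity 0

0


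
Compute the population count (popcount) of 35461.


0b1000101010000101 has 6 set bits

6


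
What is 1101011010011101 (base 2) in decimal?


1101011010011101 in decimal = 54941

54941


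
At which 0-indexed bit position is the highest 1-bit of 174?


0b10101110. Highest set bit at position 7

7


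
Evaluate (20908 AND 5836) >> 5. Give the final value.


Step 1: 20908 & 5836 = 4236
Step 2: 4236 >> 5 = 132

132


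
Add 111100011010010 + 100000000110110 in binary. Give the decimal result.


111100011010010 + 100000000110110 = 1011100100001000 = 47368

47368


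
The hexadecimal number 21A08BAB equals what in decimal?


21A08BAB hex = 564169643 decimal

564169643


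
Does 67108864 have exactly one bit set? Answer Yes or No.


0b100000000000000000000000000. Only one bit set => Yes

Yes


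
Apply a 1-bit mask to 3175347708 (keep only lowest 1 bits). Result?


3175347708 & 1 = 0

0


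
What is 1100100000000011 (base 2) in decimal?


1100100000000011 in decimal = 51203

51203


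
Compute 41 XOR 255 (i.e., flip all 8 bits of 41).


41 ^ 255 = 214

214


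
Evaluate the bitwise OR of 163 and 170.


0b10100011 | 0b10101010 = 0b10101011 = 171

171


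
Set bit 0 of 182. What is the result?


182 | (1 << 0) = 182 | 1 = 183

183


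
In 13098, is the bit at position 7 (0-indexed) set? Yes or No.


0b11001100101010, bit 7 = 0. No

No


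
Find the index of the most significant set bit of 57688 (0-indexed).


0b1110000101011000. Highest set bit at position 15

15


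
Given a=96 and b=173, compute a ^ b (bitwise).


96 ^ 173 = 205

205


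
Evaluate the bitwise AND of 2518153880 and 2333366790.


0b10010110000101111111101010011000 & 0b10001011000101000101101000000110 = 0b10000010000101000101101000000000 = 2182371840

2182371840


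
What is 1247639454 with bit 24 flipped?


1247639454 ^ (1 << 24) = 1247639454 ^ 16777216 = 1264416670

1264416670


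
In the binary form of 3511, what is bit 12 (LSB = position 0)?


0b110110110111, position 12 = 0

0


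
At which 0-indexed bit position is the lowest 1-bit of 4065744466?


0b11110010010101100101011001010010. Lowest set bit at position 1

1


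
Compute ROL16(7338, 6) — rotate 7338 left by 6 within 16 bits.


Rotate 0b1110010101010 left by 6 (16-bit) = 0b10101010000111 = 10887

10887


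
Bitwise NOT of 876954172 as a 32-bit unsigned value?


~0b110100010001010100001000111100 = 0b11001011101110101011110111000011 = 3418013123 (32-bit unsigned)

3418013123


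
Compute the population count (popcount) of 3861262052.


0b11100110001001100010111011100100 has 16 set bits

16


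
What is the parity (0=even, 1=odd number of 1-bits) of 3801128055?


0b11100010100100001001110001110111 has 16 ones => parity 0

0


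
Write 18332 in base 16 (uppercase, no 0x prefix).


18332 = 479C hex

479C


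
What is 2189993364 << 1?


0b10000010100010001010010110010100 << 1 = 0b100000101000100010100101100101000 = 4379986728

4379986728


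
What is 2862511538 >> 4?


0b10101010100111100111010110110010 >> 4 = 0b1010101010011110011101011011 = 178906971

178906971


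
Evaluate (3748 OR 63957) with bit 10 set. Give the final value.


Step 1: 3748 | 63957 = 65525
Step 2: 65525 | (1 << 10) = 65525 | 1024 = 65525

65525


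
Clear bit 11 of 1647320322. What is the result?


1647320322 & ~(1 << 11) = 1647318274

1647318274


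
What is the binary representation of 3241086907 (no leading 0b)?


3241086907 = 11000001001011110000111110111011 in binary

11000001001011110000111110111011


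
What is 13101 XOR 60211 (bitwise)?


0b11001100101101 ^ 0b1110101100110011 = 0b1101100000011110 = 55326

55326


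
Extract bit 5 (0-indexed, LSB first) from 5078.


0b1001111010110, position 5 = 0

0


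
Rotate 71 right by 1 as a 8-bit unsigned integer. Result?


Rotate 0b1000111 right by 1 (8-bit) = 0b10100011 = 163

163


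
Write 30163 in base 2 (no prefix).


30163 = 111010111010011 in binary

111010111010011


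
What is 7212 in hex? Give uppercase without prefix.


7212 = 1C2C hex

1C2C


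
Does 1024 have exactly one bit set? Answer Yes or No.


0b10000000000. Only one bit set => Yes

Yes


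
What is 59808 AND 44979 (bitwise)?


0b1110100110100000 & 0b1010111110110011 = 0b1010100110100000 = 43424

43424


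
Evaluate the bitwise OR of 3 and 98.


0b11 | 0b1100010 = 0b1100011 = 99

99


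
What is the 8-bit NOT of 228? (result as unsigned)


~0b11100100 = 0b11011 = 27 (8-bit unsigned)

27


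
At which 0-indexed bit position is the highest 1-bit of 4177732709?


0b11111001000000110010010001100101. Highest set bit at position 31

31


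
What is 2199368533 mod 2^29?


2199368533 & 536870911 = 51884885

51884885


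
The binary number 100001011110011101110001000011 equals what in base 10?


100001011110011101110001000011 in decimal = 561634371

561634371


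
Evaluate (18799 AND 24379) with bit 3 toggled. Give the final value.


Step 1: 18799 & 24379 = 18731
Step 2: 18731 ^ (1 << 3) = 18731 ^ 8 = 18723

18723


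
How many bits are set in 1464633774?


0b1010111010011001000100110101110 has 16 set bits

16


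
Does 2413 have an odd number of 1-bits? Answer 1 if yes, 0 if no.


0b100101101101 has 7 ones => parity 1

1


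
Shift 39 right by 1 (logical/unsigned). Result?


0b100111 >> 1 = 0b10011 = 19

19


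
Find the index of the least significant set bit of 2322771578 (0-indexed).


0b10001010011100101010111001111010. Lowest set bit at position 1

1


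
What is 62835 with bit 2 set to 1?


62835 | (1 << 2) = 62835 | 4 = 62839

62839


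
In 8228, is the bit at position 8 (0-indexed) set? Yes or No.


0b10000000100100, bit 8 = 0. No

No


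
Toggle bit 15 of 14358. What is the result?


14358 ^ (1 << 15) = 14358 ^ 32768 = 47126

47126


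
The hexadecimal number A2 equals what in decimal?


A2 hex = 162 decimal

162


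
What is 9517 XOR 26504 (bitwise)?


0b10010100101101 ^ 0b110011110001000 = 0b100001010100101 = 17061

17061


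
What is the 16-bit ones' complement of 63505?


63505 ^ 65535 = 2030

2030


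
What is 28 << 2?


0b11100 << 2 = 0b1110000 = 112

112


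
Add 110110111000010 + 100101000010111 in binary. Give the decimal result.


110110111000010 + 100101000010111 = 1011011111011001 = 47065

47065


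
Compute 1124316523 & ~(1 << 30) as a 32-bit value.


1124316523 & ~(1 << 30) = 50574699

50574699


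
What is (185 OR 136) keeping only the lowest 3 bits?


Step 1: 185 | 136 = 185
Step 2: 185 & 7 = 1

1


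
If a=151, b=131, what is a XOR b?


151 ^ 131 = 20

20


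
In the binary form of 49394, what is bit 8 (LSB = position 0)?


0b1100000011110010, position 8 = 0

0


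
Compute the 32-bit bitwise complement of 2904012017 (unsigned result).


~0b10101101000101111011010011110001 = 0b1010010111010000100101100001110 = 1390955278 (32-bit unsigned)

1390955278


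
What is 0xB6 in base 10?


B6 hex = 182 decimal

182


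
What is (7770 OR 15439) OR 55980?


Step 1: 7770 | 15439 = 15967
Step 2: 15967 | 55980 = 65279

65279


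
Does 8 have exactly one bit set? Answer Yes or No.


0b1000. Only one bit set => Yes

Yes


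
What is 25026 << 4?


0b110000111000010 << 4 = 0b1100001110000100000 = 400416

400416


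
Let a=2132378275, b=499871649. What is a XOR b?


2132378275 ^ 499871649 = 1657990402

1657990402


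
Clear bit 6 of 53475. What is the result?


53475 & ~(1 << 6) = 53411

53411


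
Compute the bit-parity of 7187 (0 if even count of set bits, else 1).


0b1110000010011 has 6 ones => parity 0

0


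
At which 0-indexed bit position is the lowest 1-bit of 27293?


0b110101010011101. Lowest set bit at position 0

0


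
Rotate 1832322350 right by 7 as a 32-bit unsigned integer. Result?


Rotate 0b1101101001101110000010100101110 right by 7 (32-bit) = 0b1011100110110100110111000001010 = 1557818890

1557818890


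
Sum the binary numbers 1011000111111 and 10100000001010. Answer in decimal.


1011000111111 + 10100000001010 = 11111001001001 = 15945

15945


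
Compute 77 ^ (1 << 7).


77 ^ (1 << 7) = 77 ^ 128 = 205

205


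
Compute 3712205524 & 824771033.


0b11011101010000111100001011010100 & 0b110001001010010000000111011001 = 0b10001000000010000000011010000 = 285278416

285278416


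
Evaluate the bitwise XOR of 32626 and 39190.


0b111111101110010 ^ 0b1001100100010110 = 0b1110011001100100 = 58980

58980


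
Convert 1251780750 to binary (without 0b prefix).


1251780750 = 1001010100111001010100010001110 in binary

1001010100111001010100010001110


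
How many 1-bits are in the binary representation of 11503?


0b10110011101111 has 10 set bits

10


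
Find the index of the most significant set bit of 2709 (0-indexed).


0b101010010101. Highest set bit at position 11

11


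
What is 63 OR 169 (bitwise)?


0b111111 | 0b10101001 = 0b10111111 = 191

191


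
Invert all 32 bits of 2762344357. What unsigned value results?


2762344357 ^ 4294967295 = 1532622938

1532622938


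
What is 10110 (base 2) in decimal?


10110 in decimal = 22

22


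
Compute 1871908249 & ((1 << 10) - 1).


1871908249 & 1023 = 409

409


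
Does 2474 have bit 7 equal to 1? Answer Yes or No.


0b100110101010, bit 7 = 1. Yes

Yes


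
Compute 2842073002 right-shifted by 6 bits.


0b10101001011001101001011110101010 >> 6 = 0b10101001011001101001011110 = 44407390

44407390


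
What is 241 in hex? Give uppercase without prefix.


241 = F1 hex

F1


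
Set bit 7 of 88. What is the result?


88 | (1 << 7) = 88 | 128 = 216

216


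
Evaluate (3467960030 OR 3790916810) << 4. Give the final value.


Step 1: 3467960030 | 3790916810 = 4025802462
Step 2: 4025802462 << 4 = 64412839392

64412839392


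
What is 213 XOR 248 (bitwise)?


0b11010101 ^ 0b11111000 = 0b101101 = 45

45


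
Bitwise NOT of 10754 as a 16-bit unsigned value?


~0b10101000000010 = 0b1101010111111101 = 54781 (16-bit unsigned)

54781


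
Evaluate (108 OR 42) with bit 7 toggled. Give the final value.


Step 1: 108 | 42 = 110
Step 2: 110 ^ (1 << 7) = 110 ^ 128 = 238

238


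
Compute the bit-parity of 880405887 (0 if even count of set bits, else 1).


0b110100011110011110110101111111 has 21 ones => parity 1

1


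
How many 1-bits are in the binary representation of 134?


0b10000110 has 3 set bits

3


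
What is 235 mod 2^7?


235 & 127 = 107

107


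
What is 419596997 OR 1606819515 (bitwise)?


0b11001000000101000101011000101 | 0b1011111110001100001111010111011 = 0b1011111110001101001111011111111 = 1606852351

1606852351


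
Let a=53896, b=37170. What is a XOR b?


53896 ^ 37170 = 17338

17338


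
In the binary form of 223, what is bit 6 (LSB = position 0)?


0b11011111, position 6 = 1

1


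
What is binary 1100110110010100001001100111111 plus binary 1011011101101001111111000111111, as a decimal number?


1100110110010100001001100111111 + 1011011101101001111111000111111 = 11000010011111110001000101111110 = 3263107454

3263107454


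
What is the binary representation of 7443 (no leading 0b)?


7443 = 1110100010011 in binary

1110100010011


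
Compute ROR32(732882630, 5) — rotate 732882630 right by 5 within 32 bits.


Rotate 0b101011101011101110011011000110 right by 5 (32-bit) = 0b110001010111010111011100110110 = 828208950

828208950


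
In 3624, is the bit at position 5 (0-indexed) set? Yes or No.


0b111000101000, bit 5 = 1. Yes

Yes


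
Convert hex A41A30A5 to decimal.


A41A30A5 hex = 2753179813 decimal

2753179813


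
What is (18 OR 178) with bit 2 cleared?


Step 1: 18 | 178 = 178
Step 2: 178 & ~(1 << 2) = 178

178


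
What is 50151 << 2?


0b1100001111100111 << 2 = 0b110000111110011100 = 200604

200604


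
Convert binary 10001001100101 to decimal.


10001001100101 in decimal = 8805

8805


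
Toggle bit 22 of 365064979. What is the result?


365064979 ^ (1 << 22) = 365064979 ^ 4194304 = 360870675

360870675


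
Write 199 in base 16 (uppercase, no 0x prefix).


199 = C7 hex

C7


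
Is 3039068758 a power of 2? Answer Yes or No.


0b10110101001001001000001001010110. Multiple bits set => No

No


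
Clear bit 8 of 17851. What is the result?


17851 & ~(1 << 8) = 17595

17595


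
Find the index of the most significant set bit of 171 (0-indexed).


0b10101011. Highest set bit at position 7

7


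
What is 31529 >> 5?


0b111101100101001 >> 5 = 0b1111011001 = 985

985


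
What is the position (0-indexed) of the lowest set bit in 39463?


0b1001101000100111. Lowest set bit at position 0

0


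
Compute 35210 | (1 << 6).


35210 | (1 << 6) = 35210 | 64 = 35274

35274


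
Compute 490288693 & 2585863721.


0b11101001110010011011000110101 & 0b10011010001000010010011000101001 = 0b11000001000010010011000100001 = 404825633

404825633


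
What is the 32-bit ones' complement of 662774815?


662774815 ^ 4294967295 = 3632192480

3632192480


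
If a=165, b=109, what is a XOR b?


165 ^ 109 = 200

200


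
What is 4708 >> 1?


0b1001001100100 >> 1 = 0b100100110010 = 2354

2354


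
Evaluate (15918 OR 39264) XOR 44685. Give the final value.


Step 1: 15918 | 39264 = 49006
Step 2: 49006 ^ 44685 = 4579

4579


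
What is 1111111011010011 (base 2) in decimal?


1111111011010011 in decimal = 65235

65235


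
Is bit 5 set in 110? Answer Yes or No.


0b1101110, bit 5 = 1. Yes

Yes


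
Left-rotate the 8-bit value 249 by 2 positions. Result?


Rotate 0b11111001 left by 2 (8-bit) = 0b11100111 = 231

231


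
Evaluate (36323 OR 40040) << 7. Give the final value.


Step 1: 36323 | 40040 = 40427
Step 2: 40427 << 7 = 5174656

5174656


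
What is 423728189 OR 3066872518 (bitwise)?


0b11001010000011001010000111101 | 0b10110110110011001100001011000110 = 0b10111111110011011101011011111111 = 3217938175

3217938175


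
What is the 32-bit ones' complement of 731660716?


731660716 ^ 4294967295 = 3563306579

3563306579


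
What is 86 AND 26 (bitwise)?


0b1010110 & 0b11010 = 0b10010 = 18

18


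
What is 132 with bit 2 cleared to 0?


132 & ~(1 << 2) = 128

128


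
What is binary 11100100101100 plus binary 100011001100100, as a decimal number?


11100100101100 + 100011001100100 = 111111110010000 = 32656

32656


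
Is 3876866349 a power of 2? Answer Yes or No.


0b11100111000101000100100100101101. Multiple bits set => No

No


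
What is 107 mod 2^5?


107 & 31 = 11

11


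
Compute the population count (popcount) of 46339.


0b1011010100000011 has 7 set bits

7


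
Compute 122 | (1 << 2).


122 | (1 << 2) = 122 | 4 = 126

126


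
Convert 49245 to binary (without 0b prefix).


49245 = 1100000001011101 in binary

1100000001011101


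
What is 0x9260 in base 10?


9260 hex = 37472 decimal

37472


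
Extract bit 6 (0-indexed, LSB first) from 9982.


0b10011011111110, position 6 = 1

1


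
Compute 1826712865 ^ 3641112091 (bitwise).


0b1101100111000010110110100100001 ^ 0b11011001000001101111011000011011 = 0b10110101111001111001101100111010 = 3051854650

3051854650


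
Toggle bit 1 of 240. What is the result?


240 ^ (1 << 1) = 240 ^ 2 = 242

242


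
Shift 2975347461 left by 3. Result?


0b10110001010110000011001100000101 << 3 = 0b10110001010110000011001100000101000 = 23802779688

23802779688


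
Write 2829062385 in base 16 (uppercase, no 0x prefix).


2829062385 = A8A010F1 hex

A8A010F1


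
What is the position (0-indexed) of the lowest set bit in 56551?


0b1101110011100111. Lowest set bit at position 0

0


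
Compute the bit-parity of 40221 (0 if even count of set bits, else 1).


0b1001110100011101 has 9 ones => parity 1

1


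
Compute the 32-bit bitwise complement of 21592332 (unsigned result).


~0b1010010010111100100001100 = 0b11111110101101101000011011110011 = 4273374963 (32-bit unsigned)

4273374963


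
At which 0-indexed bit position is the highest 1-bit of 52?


0b110100. Highest set bit at position 5

5


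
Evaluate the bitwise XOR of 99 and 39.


0b1100011 ^ 0b100111 = 0b1000100 = 68

68


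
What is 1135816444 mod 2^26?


1135816444 & 67108863 = 62074620

62074620


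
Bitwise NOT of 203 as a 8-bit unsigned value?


~0b11001011 = 0b110100 = 52 (8-bit unsigned)

52


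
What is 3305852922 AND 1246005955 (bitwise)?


0b11000101000010110100111111111010 & 0b1001010010001001000101011000011 = 0b1000000000000000000101011000010 = 1073744578

1073744578


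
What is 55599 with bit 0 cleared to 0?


55599 & ~(1 << 0) = 55598

55598


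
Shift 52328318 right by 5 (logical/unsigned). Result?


0b11000111100111011101111110 >> 5 = 0b110001111001110111011 = 1635259

1635259


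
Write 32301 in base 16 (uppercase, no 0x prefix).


32301 = 7E2D hex

7E2D


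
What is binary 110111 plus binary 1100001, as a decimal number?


110111 + 1100001 = 10011000 = 152

152


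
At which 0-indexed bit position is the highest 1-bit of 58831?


0b1110010111001111. Highest set bit at position 15

15


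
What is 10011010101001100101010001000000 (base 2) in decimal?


10011010101001100101010001000000 in decimal = 2594591808

2594591808


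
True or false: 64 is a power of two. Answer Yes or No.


0b1000000. Only one bit set => Yes

Yes


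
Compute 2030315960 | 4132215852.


0b1111001000001000010100110111000 | 0b11110110010011001001110000101100 = 0b11111111010011001011110110111100 = 4283219388

4283219388


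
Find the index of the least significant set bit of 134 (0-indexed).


0b10000110. Lowest set bit at position 1

1


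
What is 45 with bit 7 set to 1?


45 | (1 << 7) = 45 | 128 = 173

173


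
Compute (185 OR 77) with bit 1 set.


Step 1: 185 | 77 = 253
Step 2: 253 | (1 << 1) = 253 | 2 = 255

255


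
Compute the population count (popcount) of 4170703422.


0b11111000100101111110001000111110 has 19 set bits

19


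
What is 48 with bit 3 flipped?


48 ^ (1 << 3) = 48 ^ 8 = 56

56


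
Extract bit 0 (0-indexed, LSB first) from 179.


0b10110011, position 0 = 1

1


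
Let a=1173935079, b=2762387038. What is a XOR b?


1173935079 ^ 2762387038 = 3781066169

3781066169


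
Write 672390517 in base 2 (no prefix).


672390517 = 101000000100111101110101110101 in binary

101000000100111101110101110101


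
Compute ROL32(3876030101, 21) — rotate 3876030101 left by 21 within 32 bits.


Rotate 0b11100111000001111000011010010101 left by 21 (32-bit) = 0b11010010101111001110000011110000 = 3535593712

3535593712


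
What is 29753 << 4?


0b111010000111001 << 4 = 0b1110100001110010000 = 476048

476048


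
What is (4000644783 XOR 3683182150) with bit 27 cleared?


Step 1: 4000644783 ^ 3683182150 = 905713897
Step 2: 905713897 & ~(1 << 27) = 905713897

905713897


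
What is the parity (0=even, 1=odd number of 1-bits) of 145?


0b10010001 has 3 ones => parity 1

1


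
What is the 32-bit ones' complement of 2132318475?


2132318475 ^ 4294967295 = 2162648820

2162648820


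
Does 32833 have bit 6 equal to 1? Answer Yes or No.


0b1000000001000001, bit 6 = 1. Yes

Yes


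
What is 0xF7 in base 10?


F7 hex = 247 decimal

247


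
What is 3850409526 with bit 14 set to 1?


3850409526 | (1 << 14) = 3850409526 | 16384 = 3850425910

3850425910


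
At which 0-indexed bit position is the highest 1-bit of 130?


0b10000010. Highest set bit at position 7

7


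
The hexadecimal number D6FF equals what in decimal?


D6FF hex = 55039 decimal

55039


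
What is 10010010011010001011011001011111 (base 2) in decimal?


10010010011010001011011001011111 in decimal = 2456335967

2456335967


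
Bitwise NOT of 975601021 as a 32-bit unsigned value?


~0b111010001001100111110101111101 = 0b11000101110110011000001010000010 = 3319366274 (32-bit unsigned)

3319366274


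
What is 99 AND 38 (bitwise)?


0b1100011 & 0b100110 = 0b100010 = 34

34


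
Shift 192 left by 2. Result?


0b11000000 << 2 = 0b1100000000 = 768

768


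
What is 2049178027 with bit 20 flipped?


2049178027 ^ (1 << 20) = 2049178027 ^ 1048576 = 2050226603

2050226603


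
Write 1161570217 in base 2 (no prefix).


1161570217 = 1000101001111000010011110101001 in binary

1000101001111000010011110101001


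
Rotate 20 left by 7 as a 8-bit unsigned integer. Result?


Rotate 0b10100 left by 7 (8-bit) = 0b1010 = 10

10


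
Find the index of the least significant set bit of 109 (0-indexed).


0b1101101. Lowest set bit at position 0

0


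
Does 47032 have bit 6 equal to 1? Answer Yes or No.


0b1011011110111000, bit 6 = 0. No

No


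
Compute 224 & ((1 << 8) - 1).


224 & 255 = 224

224


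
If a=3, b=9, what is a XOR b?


3 ^ 9 = 10

10


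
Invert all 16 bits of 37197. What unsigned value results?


37197 ^ 65535 = 28338

28338


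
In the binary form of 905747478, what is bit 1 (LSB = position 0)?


0b110101111111001001110000010110, position 1 = 1

1


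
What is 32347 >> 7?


0b111111001011011 >> 7 = 0b11111100 = 252

252


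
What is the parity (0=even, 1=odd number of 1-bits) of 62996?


0b1111011000010100 has 8 ones => parity 0

0


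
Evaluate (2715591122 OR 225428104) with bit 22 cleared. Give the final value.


Step 1: 2715591122 | 225428104 = 2919228378
Step 2: 2919228378 & ~(1 << 22) = 2915034074

2915034074


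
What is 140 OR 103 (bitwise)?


0b10001100 | 0b1100111 = 0b11101111 = 239

239


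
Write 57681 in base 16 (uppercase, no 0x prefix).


57681 = E151 hex

E151


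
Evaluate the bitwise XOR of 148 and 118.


0b10010100 ^ 0b1110110 = 0b11100010 = 226

226


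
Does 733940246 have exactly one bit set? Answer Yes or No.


0b101011101111110000101000010110. Multiple bits set => No

No


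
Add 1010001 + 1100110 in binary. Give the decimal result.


1010001 + 1100110 = 10110111 = 183

183


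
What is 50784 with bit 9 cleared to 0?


50784 & ~(1 << 9) = 50272

50272


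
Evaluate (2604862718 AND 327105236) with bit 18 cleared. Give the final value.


Step 1: 2604862718 & 327105236 = 323160276
Step 2: 323160276 & ~(1 << 18) = 323160276

323160276


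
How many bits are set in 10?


0b1010 has 2 set bits

2


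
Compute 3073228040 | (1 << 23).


3073228040 | (1 << 23) = 3073228040 | 8388608 = 3081616648

3081616648


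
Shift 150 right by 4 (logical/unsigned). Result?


0b10010110 >> 4 = 0b1001 = 9

9


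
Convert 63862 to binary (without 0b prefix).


63862 = 1111100101110110 in binary

1111100101110110


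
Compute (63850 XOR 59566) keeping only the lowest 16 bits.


Step 1: 63850 ^ 59566 = 4548
Step 2: 4548 & 65535 = 4548

4548


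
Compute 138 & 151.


0b10001010 & 0b10010111 = 0b10000010 = 130

130


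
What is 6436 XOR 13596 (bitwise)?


0b1100100100100 ^ 0b11010100011100 = 0b10110000111000 = 11320

11320


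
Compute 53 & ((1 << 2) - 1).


53 & 3 = 1

1


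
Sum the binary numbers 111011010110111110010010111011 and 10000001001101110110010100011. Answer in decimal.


111011010110111110010010111011 + 10000001001101110110010100011 = 1001011100000101101000101011110 = 1266864478

1266864478


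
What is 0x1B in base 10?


1B hex = 27 decimal

27


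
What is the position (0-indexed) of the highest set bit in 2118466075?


0b1111110010001010011101000011011. Highest set bit at position 30

30


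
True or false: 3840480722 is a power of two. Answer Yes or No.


0b11100100111010010001010111010010. Multiple bits set => No

No


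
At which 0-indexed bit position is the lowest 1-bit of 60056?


0b1110101010011000. Lowest set bit at position 3

3


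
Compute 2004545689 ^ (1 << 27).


2004545689 ^ (1 << 27) = 2004545689 ^ 134217728 = 2138763417

2138763417


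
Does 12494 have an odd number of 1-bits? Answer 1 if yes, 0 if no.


0b11000011001110 has 7 ones => parity 1

1


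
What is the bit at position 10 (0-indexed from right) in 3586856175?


0b11010101110010110001010011101111, position 10 = 1

1


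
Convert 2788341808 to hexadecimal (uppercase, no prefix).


2788341808 = A632B830 hex

A632B830


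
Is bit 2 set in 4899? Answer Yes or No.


0b1001100100011, bit 2 = 0. No

No


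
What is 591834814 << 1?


0b100011010001101010111010111110 << 1 = 0b1000110100011010101110101111100 = 1183669628

1183669628


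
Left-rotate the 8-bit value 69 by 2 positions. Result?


Rotate 0b1000101 left by 2 (8-bit) = 0b10101 = 21

21


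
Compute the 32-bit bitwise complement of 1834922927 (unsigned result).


~0b1101101010111101011001110101111 = 0b10010010101000010100110001010000 = 2460044368 (32-bit unsigned)

2460044368


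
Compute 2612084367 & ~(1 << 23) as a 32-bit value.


2612084367 & ~(1 << 23) = 2603695759

2603695759


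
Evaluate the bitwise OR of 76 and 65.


0b1001100 | 0b1000001 = 0b1001101 = 77

77


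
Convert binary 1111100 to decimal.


1111100 in decimal = 124

124


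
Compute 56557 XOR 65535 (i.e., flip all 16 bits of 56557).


56557 ^ 65535 = 8978

8978


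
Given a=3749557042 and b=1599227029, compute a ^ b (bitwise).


3749557042 ^ 1599227029 = 2150627239

2150627239


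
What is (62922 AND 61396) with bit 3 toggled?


Step 1: 62922 & 61396 = 58816
Step 2: 58816 ^ (1 << 3) = 58816 ^ 8 = 58824

58824


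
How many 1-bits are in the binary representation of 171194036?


0b1010001101000011011010110100 has 13 set bits

13


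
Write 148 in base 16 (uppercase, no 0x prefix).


148 = 94 hex

94


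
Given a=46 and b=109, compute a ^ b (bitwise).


46 ^ 109 = 67

67


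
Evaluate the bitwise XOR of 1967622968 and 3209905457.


0b1110101010001111000101100111000 ^ 0b10111111010100110100010100110001 = 0b11001010000101001100111000001001 = 3390361097

3390361097


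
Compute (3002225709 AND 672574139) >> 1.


Step 1: 3002225709 & 672574139 = 538050601
Step 2: 538050601 >> 1 = 269025300

269025300


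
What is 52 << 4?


0b110100 << 4 = 0b1101000000 = 832

832


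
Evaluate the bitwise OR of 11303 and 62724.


0b10110000100111 | 0b1111010100000100 = 0b1111110100100111 = 64807

64807


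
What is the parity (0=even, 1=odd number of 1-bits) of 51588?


0b1100100110000100 has 6 ones => parity 0

0


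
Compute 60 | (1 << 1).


60 | (1 << 1) = 60 | 2 = 62

62


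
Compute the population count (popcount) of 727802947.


0b101011011000010110010001000011 has 13 set bits

13


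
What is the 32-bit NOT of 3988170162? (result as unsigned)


~0b11101101101101101010010110110010 = 0b10010010010010101101001001101 = 306797133 (32-bit unsigned)

306797133


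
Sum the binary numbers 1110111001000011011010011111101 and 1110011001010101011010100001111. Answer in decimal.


1110111001000011011010011111101 + 1110011001010101011010100001111 = 11101010010011000110101000001100 = 3930876428

3930876428


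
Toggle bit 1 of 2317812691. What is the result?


2317812691 ^ (1 << 1) = 2317812691 ^ 2 = 2317812689

2317812689


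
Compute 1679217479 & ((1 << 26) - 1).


1679217479 & 67108863 = 1495879

1495879


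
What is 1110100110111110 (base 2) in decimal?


1110100110111110 in decimal = 59838

59838


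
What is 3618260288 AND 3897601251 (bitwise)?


0b11010111101010100100010101000000 & 0b11101000010100001010110011100011 = 0b11000000000000000000010001000000 = 3221226560

3221226560


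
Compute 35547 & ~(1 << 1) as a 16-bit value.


35547 & ~(1 << 1) = 35545

35545


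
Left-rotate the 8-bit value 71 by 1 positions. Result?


Rotate 0b1000111 left by 1 (8-bit) = 0b10001110 = 142

142


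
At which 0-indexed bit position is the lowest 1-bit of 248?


0b11111000. Lowest set bit at position 3

3


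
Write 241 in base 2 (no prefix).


241 = 11110001 in binary

11110001


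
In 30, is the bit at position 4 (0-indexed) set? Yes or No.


0b11110, bit 4 = 1. Yes

Yes


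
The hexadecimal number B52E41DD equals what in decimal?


B52E41DD hex = 3039707613 decimal

3039707613


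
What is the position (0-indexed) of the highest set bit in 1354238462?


0b1010000101110000000100111111110. Highest set bit at position 30

30


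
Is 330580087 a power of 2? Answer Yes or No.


0b10011101101000100000001110111. Multiple bits set => No

No


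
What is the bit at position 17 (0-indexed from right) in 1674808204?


0b1100011110100111000101110001100, position 17 = 1

1


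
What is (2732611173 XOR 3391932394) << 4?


Step 1: 2732611173 ^ 3391932394 = 1758237071
Step 2: 1758237071 << 4 = 28131793136

28131793136


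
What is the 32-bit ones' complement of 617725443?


617725443 ^ 4294967295 = 3677241852

3677241852


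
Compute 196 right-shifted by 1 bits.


0b11000100 >> 1 = 0b1100010 = 98

98


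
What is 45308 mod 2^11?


45308 & 2047 = 252

252


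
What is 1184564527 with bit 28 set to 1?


1184564527 | (1 << 28) = 1184564527 | 268435456 = 1452999983

1452999983


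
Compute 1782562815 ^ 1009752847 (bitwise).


0b1101010001111111011111111111111 ^ 0b111100001011111001101100001111 = 0b1010110000100000010010011110000 = 1443898608

1443898608


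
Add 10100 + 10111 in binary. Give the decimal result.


10100 + 10111 = 101011 = 43

43


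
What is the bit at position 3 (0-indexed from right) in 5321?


0b1010011001001, position 3 = 1

1


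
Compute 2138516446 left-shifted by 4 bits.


0b1111111011101110010101111011110 << 4 = 0b11111110111011100101011110111100000 = 34216263136

34216263136


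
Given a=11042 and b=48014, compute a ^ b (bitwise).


11042 ^ 48014 = 37036

37036


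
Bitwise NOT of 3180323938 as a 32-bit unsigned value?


~0b10111101100011111110010001100010 = 0b1000010011100000001101110011101 = 1114643357 (32-bit unsigned)

1114643357


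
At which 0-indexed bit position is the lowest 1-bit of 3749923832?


0b11011111100000110100101111111000. Lowest set bit at position 3

3


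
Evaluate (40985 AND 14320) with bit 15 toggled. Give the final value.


Step 1: 40985 & 14320 = 8208
Step 2: 8208 ^ (1 << 15) = 8208 ^ 32768 = 40976

40976


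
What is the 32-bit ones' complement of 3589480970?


3589480970 ^ 4294967295 = 705486325

705486325


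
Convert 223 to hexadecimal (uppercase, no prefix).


223 = DF hex

DF


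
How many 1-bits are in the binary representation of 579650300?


0b100010100011001100001011111100 has 14 set bits

14


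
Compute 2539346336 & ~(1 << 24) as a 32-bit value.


2539346336 & ~(1 << 24) = 2522569120

2522569120


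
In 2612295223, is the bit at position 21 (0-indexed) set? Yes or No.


0b10011011101101000111011000110111, bit 21 = 1. Yes

Yes


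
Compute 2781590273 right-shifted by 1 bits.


0b10100101110010111011001100000001 >> 1 = 0b1010010111001011101100110000000 = 1390795136

1390795136


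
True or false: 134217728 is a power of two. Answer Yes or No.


0b1000000000000000000000000000. Only one bit set => Yes

Yes


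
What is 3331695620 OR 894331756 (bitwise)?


0b11000110100101011010010000000100 | 0b110101010011100110101101101100 = 0b11110111110111111110111101101100 = 4158648172

4158648172


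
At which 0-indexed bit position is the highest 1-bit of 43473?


0b1010100111010001. Highest set bit at position 15

15


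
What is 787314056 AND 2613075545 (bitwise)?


0b101110111011010111010110001000 & 0b10011011110000000101111001011001 = 0b1010110000000101010000001000 = 180376584

180376584


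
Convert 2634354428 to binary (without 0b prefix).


2634354428 = 10011101000001010000111011111100 in binary

10011101000001010000111011111100


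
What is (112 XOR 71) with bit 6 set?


Step 1: 112 ^ 71 = 55
Step 2: 55 | (1 << 6) = 55 | 64 = 119

119


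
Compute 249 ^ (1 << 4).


249 ^ (1 << 4) = 249 ^ 16 = 233

233


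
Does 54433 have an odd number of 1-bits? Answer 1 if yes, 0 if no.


0b1101010010100001 has 7 ones => parity 1

1


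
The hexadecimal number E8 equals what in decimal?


E8 hex = 232 decimal

232


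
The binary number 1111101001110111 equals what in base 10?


1111101001110111 in decimal = 64119

64119


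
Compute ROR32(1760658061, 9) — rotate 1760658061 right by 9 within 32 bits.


Rotate 0b1101000111100011000001010001101 right by 9 (32-bit) = 0b1000110101101000111100011000001 = 1186232513

1186232513


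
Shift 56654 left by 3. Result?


0b1101110101001110 << 3 = 0b1101110101001110000 = 453232

453232


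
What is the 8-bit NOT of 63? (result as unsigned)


~0b111111 = 0b11000000 = 192 (8-bit unsigned)

192


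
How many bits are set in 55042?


0b1101011100000010 has 7 set bits

7


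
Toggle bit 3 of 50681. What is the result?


50681 ^ (1 << 3) = 50681 ^ 8 = 50673

50673


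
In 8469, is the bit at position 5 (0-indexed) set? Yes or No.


0b10000100010101, bit 5 = 0. No

No


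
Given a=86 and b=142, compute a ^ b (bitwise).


86 ^ 142 = 216

216


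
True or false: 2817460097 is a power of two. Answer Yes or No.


0b10100111111011110000011110000001. Multiple bits set => No

No


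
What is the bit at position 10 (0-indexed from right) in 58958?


0b1110011001001110, position 10 = 1

1


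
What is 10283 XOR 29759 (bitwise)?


0b10100000101011 ^ 0b111010000111111 = 0b101110000010100 = 23572

23572


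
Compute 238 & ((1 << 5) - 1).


238 & 31 = 14

14


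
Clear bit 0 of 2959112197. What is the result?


2959112197 & ~(1 << 0) = 2959112196

2959112196


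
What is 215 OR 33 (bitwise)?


0b11010111 | 0b100001 = 0b11110111 = 247

247


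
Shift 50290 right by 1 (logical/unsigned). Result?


0b1100010001110010 >> 1 = 0b110001000111001 = 25145

25145


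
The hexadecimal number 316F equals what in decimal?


316F hex = 12655 decimal

12655


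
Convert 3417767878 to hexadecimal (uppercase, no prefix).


3417767878 = CBB6FFC6 hex

CBB6FFC6
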